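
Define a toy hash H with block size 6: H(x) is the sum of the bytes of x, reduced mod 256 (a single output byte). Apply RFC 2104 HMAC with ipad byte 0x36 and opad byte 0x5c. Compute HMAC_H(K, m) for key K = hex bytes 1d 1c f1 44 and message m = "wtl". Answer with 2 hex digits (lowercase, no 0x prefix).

Key hex bytes 1d 1c f1 44 is 4 bytes ≤ B = 6; zero-pad to 6 bytes: K' = 1d 1c f1 44 00 00.
K' ⊕ ipad = 2b 2a c7 72 36 36.  K' ⊕ opad = 41 40 ad 18 5c 5c.
Inner input = (K'⊕ipad) ∥ m = 2b 2a c7 72 36 36 ∥ 77 74 6c.
Inner hash: sum = 43+42+199+114+54+54+119+116+108 = 849; mod 256 = 81 → 51.
Outer input = (K'⊕opad) ∥ inner = 41 40 ad 18 5c 5c ∥ 51.
Outer hash (tag): sum = 65+64+173+24+92+92+81 = 591; mod 256 = 79 → 4f.

4f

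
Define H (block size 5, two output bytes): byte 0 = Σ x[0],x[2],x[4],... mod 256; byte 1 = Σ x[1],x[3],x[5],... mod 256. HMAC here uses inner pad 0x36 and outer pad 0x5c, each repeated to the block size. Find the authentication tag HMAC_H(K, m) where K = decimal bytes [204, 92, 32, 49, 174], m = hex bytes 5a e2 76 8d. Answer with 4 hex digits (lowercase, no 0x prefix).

Key decimal bytes [204, 92, 32, 49, 174] = cc 5c 20 31 ae is exactly B = 5 bytes: K' = cc 5c 20 31 ae.
K' ⊕ ipad = fa 6a 16 07 98.  K' ⊕ opad = 90 00 7c 6d f2.
Inner input = (K'⊕ipad) ∥ m = fa 6a 16 07 98 ∥ 5a e2 76 8d.
Inner hash: even-index sum = 791 mod 256 = 23; odd-index sum = 321 mod 256 = 65 → 17 41.
Outer input = (K'⊕opad) ∥ inner = 90 00 7c 6d f2 ∥ 17 41.
Outer hash (tag): even-index sum = 575 mod 256 = 63; odd-index sum = 132 mod 256 = 132 → 3f 84.

3f84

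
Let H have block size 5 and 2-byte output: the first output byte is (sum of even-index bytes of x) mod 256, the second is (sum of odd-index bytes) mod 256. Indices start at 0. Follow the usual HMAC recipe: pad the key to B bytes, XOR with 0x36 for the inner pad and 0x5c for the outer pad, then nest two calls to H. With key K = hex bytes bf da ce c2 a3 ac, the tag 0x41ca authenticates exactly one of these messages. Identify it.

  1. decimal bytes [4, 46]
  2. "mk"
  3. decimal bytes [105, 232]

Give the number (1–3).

Key hex bytes bf da ce c2 a3 ac is 6 bytes > B = 5, so hash it first: H(key) = 30 48, then zero-pad to 5 bytes: K' = 30 48 00 00 00.
K' ⊕ ipad = 06 7e 36 36 36; K' ⊕ opad = 6c 14 5c 5c 5c.
m1: inner = H(06 7e 36 36 36 04 2e) = a0 b8; tag = H(6c 14 5c 5c 5c a0 b8) = dc10
m2: inner = H(06 7e 36 36 36 6d 6b) = dd 21; tag = H(6c 14 5c 5c 5c dd 21) = 454d
m3: inner = H(06 7e 36 36 36 69 e8) = 5a 1d; tag = H(6c 14 5c 5c 5c 5a 1d) = 41ca ← matches

3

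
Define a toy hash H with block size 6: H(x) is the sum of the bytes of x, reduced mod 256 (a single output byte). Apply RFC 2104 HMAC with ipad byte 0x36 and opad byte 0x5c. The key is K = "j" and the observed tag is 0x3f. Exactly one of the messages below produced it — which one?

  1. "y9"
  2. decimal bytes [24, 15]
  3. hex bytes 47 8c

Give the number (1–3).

Key "j" = 6a is 1 byte ≤ B = 6; zero-pad to 6 bytes: K' = 6a 00 00 00 00 00.
K' ⊕ ipad = 5c 36 36 36 36 36; K' ⊕ opad = 36 5c 5c 5c 5c 5c.
m1: inner = H(5c 36 36 36 36 36 79 39) = 1c; tag = H(36 5c 5c 5c 5c 5c 1c) = 1e
m2: inner = H(5c 36 36 36 36 36 18 0f) = 91; tag = H(36 5c 5c 5c 5c 5c 91) = 93
m3: inner = H(5c 36 36 36 36 36 47 8c) = 3d; tag = H(36 5c 5c 5c 5c 5c 3d) = 3f ← matches

3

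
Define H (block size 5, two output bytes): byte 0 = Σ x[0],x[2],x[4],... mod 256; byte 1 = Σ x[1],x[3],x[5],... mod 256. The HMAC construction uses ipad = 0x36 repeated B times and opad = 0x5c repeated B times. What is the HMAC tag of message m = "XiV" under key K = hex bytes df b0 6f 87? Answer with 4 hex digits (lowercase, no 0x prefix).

f7a8

Key hex bytes df b0 6f 87 is 4 bytes ≤ B = 5; zero-pad to 5 bytes: K' = df b0 6f 87 00.
K' ⊕ ipad = e9 86 59 b1 36.  K' ⊕ opad = 83 ec 33 db 5c.
Inner input = (K'⊕ipad) ∥ m = e9 86 59 b1 36 ∥ 58 69 56.
Inner hash: even-index sum = 481 mod 256 = 225; odd-index sum = 485 mod 256 = 229 → e1 e5.
Outer input = (K'⊕opad) ∥ inner = 83 ec 33 db 5c ∥ e1 e5.
Outer hash (tag): even-index sum = 503 mod 256 = 247; odd-index sum = 680 mod 256 = 168 → f7 a8.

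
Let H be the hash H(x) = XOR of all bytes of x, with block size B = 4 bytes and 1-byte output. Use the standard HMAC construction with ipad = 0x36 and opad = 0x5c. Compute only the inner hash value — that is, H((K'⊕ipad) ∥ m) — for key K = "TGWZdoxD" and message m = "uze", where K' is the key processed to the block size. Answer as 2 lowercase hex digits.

43

Key "TGWZdoxD" = 54 47 57 5a 64 6f 78 44 is 8 bytes > B = 4, so hash it first: H(key) = 29, then zero-pad to 4 bytes: K' = 29 00 00 00.
K' ⊕ ipad = 1f 36 36 36.
Inner input = 1f 36 36 36 ∥ 75 7a 65.
Inner hash: XOR 1f⊕36⊕36⊕36⊕75⊕7a⊕65 = 43.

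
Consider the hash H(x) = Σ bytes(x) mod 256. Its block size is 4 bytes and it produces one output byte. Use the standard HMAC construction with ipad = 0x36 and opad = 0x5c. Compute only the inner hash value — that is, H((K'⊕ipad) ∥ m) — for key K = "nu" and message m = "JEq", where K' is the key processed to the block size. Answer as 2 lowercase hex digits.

Key "nu" = 6e 75 is 2 bytes ≤ B = 4; zero-pad to 4 bytes: K' = 6e 75 00 00.
K' ⊕ ipad = 58 43 36 36.
Inner input = 58 43 36 36 ∥ 4a 45 71.
Inner hash: sum = 88+67+54+54+74+69+113 = 519; mod 256 = 7 → 07.

07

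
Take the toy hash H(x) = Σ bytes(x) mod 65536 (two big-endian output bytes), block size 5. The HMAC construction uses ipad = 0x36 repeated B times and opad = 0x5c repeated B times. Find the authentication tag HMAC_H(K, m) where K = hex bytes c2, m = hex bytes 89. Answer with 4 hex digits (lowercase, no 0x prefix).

0265

Key hex bytes c2 is 1 byte ≤ B = 5; zero-pad to 5 bytes: K' = c2 00 00 00 00.
K' ⊕ ipad = f4 36 36 36 36.  K' ⊕ opad = 9e 5c 5c 5c 5c.
Inner input = (K'⊕ipad) ∥ m = f4 36 36 36 36 ∥ 89.
Inner hash: sum = 244+54+54+54+54+137 = 597 → 02 55.
Outer input = (K'⊕opad) ∥ inner = 9e 5c 5c 5c 5c ∥ 02 55.
Outer hash (tag): sum = 158+92+92+92+92+2+85 = 613 → 02 65.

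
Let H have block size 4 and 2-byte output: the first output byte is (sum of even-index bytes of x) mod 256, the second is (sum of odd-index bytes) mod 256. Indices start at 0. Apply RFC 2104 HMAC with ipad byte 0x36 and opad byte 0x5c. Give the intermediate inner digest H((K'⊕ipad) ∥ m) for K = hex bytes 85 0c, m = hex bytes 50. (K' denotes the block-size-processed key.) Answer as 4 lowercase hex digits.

Key hex bytes 85 0c is 2 bytes ≤ B = 4; zero-pad to 4 bytes: K' = 85 0c 00 00.
K' ⊕ ipad = b3 3a 36 36.
Inner input = b3 3a 36 36 ∥ 50.
Inner hash: even-index sum = 313 mod 256 = 57; odd-index sum = 112 mod 256 = 112 → 39 70.

3970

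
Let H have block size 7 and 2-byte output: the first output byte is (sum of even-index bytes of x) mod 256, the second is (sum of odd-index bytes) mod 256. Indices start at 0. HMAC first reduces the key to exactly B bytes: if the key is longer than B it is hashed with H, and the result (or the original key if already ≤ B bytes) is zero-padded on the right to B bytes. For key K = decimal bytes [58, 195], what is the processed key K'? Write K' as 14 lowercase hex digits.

Key decimal bytes [58, 195] = 3a c3 is 2 bytes ≤ B = 7; zero-pad to 7 bytes: K' = 3a c3 00 00 00 00 00.

3ac30000000000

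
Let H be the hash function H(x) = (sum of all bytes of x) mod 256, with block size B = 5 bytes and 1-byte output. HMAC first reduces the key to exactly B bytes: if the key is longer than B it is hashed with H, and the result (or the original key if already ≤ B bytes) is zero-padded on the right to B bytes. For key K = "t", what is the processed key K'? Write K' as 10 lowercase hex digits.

7400000000

Key "t" = 74 is 1 byte ≤ B = 5; zero-pad to 5 bytes: K' = 74 00 00 00 00.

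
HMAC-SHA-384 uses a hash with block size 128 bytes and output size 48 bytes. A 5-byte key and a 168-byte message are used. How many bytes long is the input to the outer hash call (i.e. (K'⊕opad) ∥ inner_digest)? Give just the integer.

176

Key is 5 ≤ 128 bytes, zero-padded: |K'| = 128.
Outer input = (K'⊕opad) ∥ H(inner) → 128 + 48 = 176 bytes.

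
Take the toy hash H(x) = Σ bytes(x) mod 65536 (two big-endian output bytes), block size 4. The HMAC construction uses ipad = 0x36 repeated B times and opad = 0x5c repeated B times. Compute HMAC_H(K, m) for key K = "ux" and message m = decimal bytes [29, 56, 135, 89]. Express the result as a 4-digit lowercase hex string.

Key "ux" = 75 78 is 2 bytes ≤ B = 4; zero-pad to 4 bytes: K' = 75 78 00 00.
K' ⊕ ipad = 43 4e 36 36.  K' ⊕ opad = 29 24 5c 5c.
Inner input = (K'⊕ipad) ∥ m = 43 4e 36 36 ∥ 1d 38 87 59.
Inner hash: sum = 67+78+54+54+29+56+135+89 = 562 → 02 32.
Outer input = (K'⊕opad) ∥ inner = 29 24 5c 5c ∥ 02 32.
Outer hash (tag): sum = 41+36+92+92+2+50 = 313 → 01 39.

0139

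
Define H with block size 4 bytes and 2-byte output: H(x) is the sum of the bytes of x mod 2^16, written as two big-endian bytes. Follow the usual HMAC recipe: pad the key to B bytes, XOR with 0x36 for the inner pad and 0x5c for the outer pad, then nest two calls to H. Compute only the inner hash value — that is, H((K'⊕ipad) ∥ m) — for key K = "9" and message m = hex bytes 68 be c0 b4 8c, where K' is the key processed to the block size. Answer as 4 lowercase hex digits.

03d7

Key "9" = 39 is 1 byte ≤ B = 4; zero-pad to 4 bytes: K' = 39 00 00 00.
K' ⊕ ipad = 0f 36 36 36.
Inner input = 0f 36 36 36 ∥ 68 be c0 b4 8c.
Inner hash: sum = 15+54+54+54+104+190+192+180+140 = 983 → 03 d7.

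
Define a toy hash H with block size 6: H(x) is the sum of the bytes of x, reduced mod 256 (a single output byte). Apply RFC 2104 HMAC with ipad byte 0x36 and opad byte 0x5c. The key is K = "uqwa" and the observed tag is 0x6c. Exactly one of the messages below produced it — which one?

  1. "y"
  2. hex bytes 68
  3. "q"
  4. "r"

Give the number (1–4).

Key "uqwa" = 75 71 77 61 is 4 bytes ≤ B = 6; zero-pad to 6 bytes: K' = 75 71 77 61 00 00.
K' ⊕ ipad = 43 47 41 57 36 36; K' ⊕ opad = 29 2d 2b 3d 5c 5c.
m1: inner = H(43 47 41 57 36 36 79) = 07; tag = H(29 2d 2b 3d 5c 5c 07) = 7d
m2: inner = H(43 47 41 57 36 36 68) = f6; tag = H(29 2d 2b 3d 5c 5c f6) = 6c ← matches
m3: inner = H(43 47 41 57 36 36 71) = ff; tag = H(29 2d 2b 3d 5c 5c ff) = 75
m4: inner = H(43 47 41 57 36 36 72) = 00; tag = H(29 2d 2b 3d 5c 5c 00) = 76

2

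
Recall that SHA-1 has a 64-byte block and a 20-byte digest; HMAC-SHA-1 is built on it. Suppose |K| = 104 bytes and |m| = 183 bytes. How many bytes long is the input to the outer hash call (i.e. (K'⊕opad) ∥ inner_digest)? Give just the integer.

Key is 104 > 64 bytes, so it is hashed to 20 bytes then zero-padded to 64: |K'| = 64.
Outer input = (K'⊕opad) ∥ H(inner) → 64 + 20 = 84 bytes.

84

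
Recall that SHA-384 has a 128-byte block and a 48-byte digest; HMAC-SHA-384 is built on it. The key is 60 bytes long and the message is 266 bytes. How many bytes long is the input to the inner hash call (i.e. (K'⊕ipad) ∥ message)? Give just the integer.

394

Key is 60 ≤ 128 bytes, zero-padded: |K'| = 128.
Inner input = (K'⊕ipad) ∥ m → 128 + 266 = 394 bytes.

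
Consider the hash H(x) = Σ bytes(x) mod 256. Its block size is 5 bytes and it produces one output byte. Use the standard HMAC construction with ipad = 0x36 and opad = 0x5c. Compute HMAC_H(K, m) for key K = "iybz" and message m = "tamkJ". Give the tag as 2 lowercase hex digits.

95

Key "iybz" = 69 79 62 7a is 4 bytes ≤ B = 5; zero-pad to 5 bytes: K' = 69 79 62 7a 00.
K' ⊕ ipad = 5f 4f 54 4c 36.  K' ⊕ opad = 35 25 3e 26 5c.
Inner input = (K'⊕ipad) ∥ m = 5f 4f 54 4c 36 ∥ 74 61 6d 6b 4a.
Inner hash: sum = 95+79+84+76+54+116+97+109+107+74 = 891; mod 256 = 123 → 7b.
Outer input = (K'⊕opad) ∥ inner = 35 25 3e 26 5c ∥ 7b.
Outer hash (tag): sum = 53+37+62+38+92+123 = 405; mod 256 = 149 → 95.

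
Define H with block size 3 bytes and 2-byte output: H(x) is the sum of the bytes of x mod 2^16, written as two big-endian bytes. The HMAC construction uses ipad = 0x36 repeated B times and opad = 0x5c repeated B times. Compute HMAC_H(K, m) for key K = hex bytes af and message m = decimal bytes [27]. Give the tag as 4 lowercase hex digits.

01cc

Key hex bytes af is 1 byte ≤ B = 3; zero-pad to 3 bytes: K' = af 00 00.
K' ⊕ ipad = 99 36 36.  K' ⊕ opad = f3 5c 5c.
Inner input = (K'⊕ipad) ∥ m = 99 36 36 ∥ 1b.
Inner hash: sum = 153+54+54+27 = 288 → 01 20.
Outer input = (K'⊕opad) ∥ inner = f3 5c 5c ∥ 01 20.
Outer hash (tag): sum = 243+92+92+1+32 = 460 → 01 cc.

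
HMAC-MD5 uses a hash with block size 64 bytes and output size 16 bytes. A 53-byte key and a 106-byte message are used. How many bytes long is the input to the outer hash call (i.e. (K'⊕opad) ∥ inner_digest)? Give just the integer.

Key is 53 ≤ 64 bytes, zero-padded: |K'| = 64.
Outer input = (K'⊕opad) ∥ H(inner) → 64 + 16 = 80 bytes.

80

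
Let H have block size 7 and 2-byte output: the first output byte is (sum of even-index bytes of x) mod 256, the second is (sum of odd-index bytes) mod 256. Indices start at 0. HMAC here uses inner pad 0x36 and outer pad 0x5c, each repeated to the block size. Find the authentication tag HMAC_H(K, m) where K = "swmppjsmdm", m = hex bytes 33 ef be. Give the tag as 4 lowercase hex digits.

09d1

Key "swmppjsmdm" = 73 77 6d 70 70 6a 73 6d 64 6d is 10 bytes > B = 7, so hash it first: H(key) = 27 2b, then zero-pad to 7 bytes: K' = 27 2b 00 00 00 00 00.
K' ⊕ ipad = 11 1d 36 36 36 36 36.  K' ⊕ opad = 7b 77 5c 5c 5c 5c 5c.
Inner input = (K'⊕ipad) ∥ m = 11 1d 36 36 36 36 36 ∥ 33 ef be.
Inner hash: even-index sum = 418 mod 256 = 162; odd-index sum = 378 mod 256 = 122 → a2 7a.
Outer input = (K'⊕opad) ∥ inner = 7b 77 5c 5c 5c 5c 5c ∥ a2 7a.
Outer hash (tag): even-index sum = 521 mod 256 = 9; odd-index sum = 465 mod 256 = 209 → 09 d1.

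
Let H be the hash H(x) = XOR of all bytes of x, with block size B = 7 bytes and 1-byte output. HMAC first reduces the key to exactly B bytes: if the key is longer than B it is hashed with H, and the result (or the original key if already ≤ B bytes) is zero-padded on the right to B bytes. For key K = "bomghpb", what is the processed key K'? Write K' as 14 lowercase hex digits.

626f6d67687062

Key "bomghpb" = 62 6f 6d 67 68 70 62 is exactly B = 7 bytes: K' = 62 6f 6d 67 68 70 62.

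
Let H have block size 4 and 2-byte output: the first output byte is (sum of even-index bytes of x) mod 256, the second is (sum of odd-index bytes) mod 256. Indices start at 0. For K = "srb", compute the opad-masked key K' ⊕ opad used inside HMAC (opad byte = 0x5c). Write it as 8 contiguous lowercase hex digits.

2f2e3e5c

Key "srb" = 73 72 62 is 3 bytes ≤ B = 4; zero-pad to 4 bytes: K' = 73 72 62 00.
XOR each byte with 0x5c: 73⊕5c=2f, 72⊕5c=2e, 62⊕5c=3e, 00⊕5c=5c.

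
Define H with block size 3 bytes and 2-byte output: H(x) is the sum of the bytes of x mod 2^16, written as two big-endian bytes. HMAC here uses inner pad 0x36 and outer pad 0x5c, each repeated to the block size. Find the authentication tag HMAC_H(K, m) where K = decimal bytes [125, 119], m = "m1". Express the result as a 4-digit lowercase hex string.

Key decimal bytes [125, 119] = 7d 77 is 2 bytes ≤ B = 3; zero-pad to 3 bytes: K' = 7d 77 00.
K' ⊕ ipad = 4b 41 36.  K' ⊕ opad = 21 2b 5c.
Inner input = (K'⊕ipad) ∥ m = 4b 41 36 ∥ 6d 31.
Inner hash: sum = 75+65+54+109+49 = 352 → 01 60.
Outer input = (K'⊕opad) ∥ inner = 21 2b 5c ∥ 01 60.
Outer hash (tag): sum = 33+43+92+1+96 = 265 → 01 09.

0109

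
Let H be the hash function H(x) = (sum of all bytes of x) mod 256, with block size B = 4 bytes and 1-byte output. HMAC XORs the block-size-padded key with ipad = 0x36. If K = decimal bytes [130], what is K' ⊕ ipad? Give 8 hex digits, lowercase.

b4363636

Key decimal bytes [130] = 82 is 1 byte ≤ B = 4; zero-pad to 4 bytes: K' = 82 00 00 00.
XOR each byte with 0x36: 82⊕36=b4, 00⊕36=36, 00⊕36=36, 00⊕36=36.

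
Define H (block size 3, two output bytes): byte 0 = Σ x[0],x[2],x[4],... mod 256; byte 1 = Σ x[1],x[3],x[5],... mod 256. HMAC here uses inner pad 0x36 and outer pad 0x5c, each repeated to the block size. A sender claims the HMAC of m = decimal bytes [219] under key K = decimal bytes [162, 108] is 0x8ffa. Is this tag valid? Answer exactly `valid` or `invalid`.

valid

Key decimal bytes [162, 108] = a2 6c is 2 bytes ≤ B = 3; zero-pad to 3 bytes: K' = a2 6c 00.
K' ⊕ ipad = 94 5a 36; K' ⊕ opad = fe 30 5c.
Inner hash: even-index sum = 202 mod 256 = 202; odd-index sum = 309 mod 256 = 53 → ca 35.
Outer hash (recomputed tag): even-index sum = 399 mod 256 = 143; odd-index sum = 250 mod 256 = 250 → 8f fa.
Recomputed tag = 8ffa; claimed = 8ffa → match.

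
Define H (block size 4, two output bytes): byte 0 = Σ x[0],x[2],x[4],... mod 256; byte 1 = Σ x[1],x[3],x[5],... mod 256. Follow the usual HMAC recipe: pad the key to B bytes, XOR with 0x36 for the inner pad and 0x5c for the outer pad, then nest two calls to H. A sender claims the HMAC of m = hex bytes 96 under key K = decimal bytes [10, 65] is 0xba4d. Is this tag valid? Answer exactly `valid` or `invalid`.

invalid

Key decimal bytes [10, 65] = 0a 41 is 2 bytes ≤ B = 4; zero-pad to 4 bytes: K' = 0a 41 00 00.
K' ⊕ ipad = 3c 77 36 36; K' ⊕ opad = 56 1d 5c 5c.
Inner hash: even-index sum = 264 mod 256 = 8; odd-index sum = 173 mod 256 = 173 → 08 ad.
Outer hash (recomputed tag): even-index sum = 186 mod 256 = 186; odd-index sum = 294 mod 256 = 38 → ba 26.
Recomputed tag = ba26; claimed = ba4d → mismatch.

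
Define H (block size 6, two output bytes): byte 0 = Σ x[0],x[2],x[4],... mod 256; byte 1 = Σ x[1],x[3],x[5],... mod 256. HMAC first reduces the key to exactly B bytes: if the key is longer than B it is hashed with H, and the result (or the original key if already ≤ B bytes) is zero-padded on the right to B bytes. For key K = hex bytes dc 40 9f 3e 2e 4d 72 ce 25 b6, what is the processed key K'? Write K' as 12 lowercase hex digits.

|K| = 10 > B = 6, so first hash the key.
H(K): even-index sum = 576 mod 256 = 64; odd-index sum = 591 mod 256 = 79 → 40 4f.
Zero-pad H(K) = 40 4f to 6 bytes: K' = 40 4f 00 00 00 00.

404f00000000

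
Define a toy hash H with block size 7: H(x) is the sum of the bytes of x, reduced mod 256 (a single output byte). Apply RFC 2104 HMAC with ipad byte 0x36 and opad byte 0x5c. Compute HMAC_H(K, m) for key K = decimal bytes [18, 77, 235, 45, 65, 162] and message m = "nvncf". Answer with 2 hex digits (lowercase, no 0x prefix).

f1

Key decimal bytes [18, 77, 235, 45, 65, 162] = 12 4d eb 2d 41 a2 is 6 bytes ≤ B = 7; zero-pad to 7 bytes: K' = 12 4d eb 2d 41 a2 00.
K' ⊕ ipad = 24 7b dd 1b 77 94 36.  K' ⊕ opad = 4e 11 b7 71 1d fe 5c.
Inner input = (K'⊕ipad) ∥ m = 24 7b dd 1b 77 94 36 ∥ 6e 76 6e 63 66.
Inner hash: sum = 36+123+221+27+119+148+54+110+118+110+99+102 = 1267; mod 256 = 243 → f3.
Outer input = (K'⊕opad) ∥ inner = 4e 11 b7 71 1d fe 5c ∥ f3.
Outer hash (tag): sum = 78+17+183+113+29+254+92+243 = 1009; mod 256 = 241 → f1.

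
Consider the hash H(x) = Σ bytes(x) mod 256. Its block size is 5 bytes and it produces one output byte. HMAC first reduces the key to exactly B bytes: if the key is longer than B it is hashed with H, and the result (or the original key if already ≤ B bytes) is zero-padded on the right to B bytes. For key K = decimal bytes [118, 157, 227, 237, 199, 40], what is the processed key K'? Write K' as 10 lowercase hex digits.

d200000000

|K| = 6 > B = 5, so first hash the key.
H(K): sum = 118+157+227+237+199+40 = 978; mod 256 = 210 → d2.
Zero-pad H(K) = d2 to 5 bytes: K' = d2 00 00 00 00.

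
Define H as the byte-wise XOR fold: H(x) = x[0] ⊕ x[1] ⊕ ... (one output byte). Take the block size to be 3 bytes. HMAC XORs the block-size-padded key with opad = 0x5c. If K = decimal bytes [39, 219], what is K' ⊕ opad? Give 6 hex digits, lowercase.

Key decimal bytes [39, 219] = 27 db is 2 bytes ≤ B = 3; zero-pad to 3 bytes: K' = 27 db 00.
XOR each byte with 0x5c: 27⊕5c=7b, db⊕5c=87, 00⊕5c=5c.

7b875c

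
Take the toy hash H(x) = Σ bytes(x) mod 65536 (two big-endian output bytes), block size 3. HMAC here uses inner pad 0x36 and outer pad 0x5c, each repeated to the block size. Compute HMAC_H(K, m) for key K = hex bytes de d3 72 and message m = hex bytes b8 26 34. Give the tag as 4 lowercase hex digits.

Key hex bytes de d3 72 is exactly B = 3 bytes: K' = de d3 72.
K' ⊕ ipad = e8 e5 44.  K' ⊕ opad = 82 8f 2e.
Inner input = (K'⊕ipad) ∥ m = e8 e5 44 ∥ b8 26 34.
Inner hash: sum = 232+229+68+184+38+52 = 803 → 03 23.
Outer input = (K'⊕opad) ∥ inner = 82 8f 2e ∥ 03 23.
Outer hash (tag): sum = 130+143+46+3+35 = 357 → 01 65.

0165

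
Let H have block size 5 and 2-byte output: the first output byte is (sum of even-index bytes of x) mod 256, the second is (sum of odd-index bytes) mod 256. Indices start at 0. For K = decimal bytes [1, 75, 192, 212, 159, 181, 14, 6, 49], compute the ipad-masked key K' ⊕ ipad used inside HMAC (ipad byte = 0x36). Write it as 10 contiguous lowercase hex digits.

a9ec363636

Key decimal bytes [1, 75, 192, 212, 159, 181, 14, 6, 49] = 01 4b c0 d4 9f b5 0e 06 31 is 9 bytes > B = 5, so hash it first: H(key) = 9f da, then zero-pad to 5 bytes: K' = 9f da 00 00 00.
XOR each byte with 0x36: 9f⊕36=a9, da⊕36=ec, 00⊕36=36, 00⊕36=36, 00⊕36=36.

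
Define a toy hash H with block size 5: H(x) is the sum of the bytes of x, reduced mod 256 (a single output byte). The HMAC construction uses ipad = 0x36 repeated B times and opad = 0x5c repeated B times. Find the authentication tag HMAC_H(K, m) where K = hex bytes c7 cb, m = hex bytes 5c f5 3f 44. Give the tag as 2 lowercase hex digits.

aa

Key hex bytes c7 cb is 2 bytes ≤ B = 5; zero-pad to 5 bytes: K' = c7 cb 00 00 00.
K' ⊕ ipad = f1 fd 36 36 36.  K' ⊕ opad = 9b 97 5c 5c 5c.
Inner input = (K'⊕ipad) ∥ m = f1 fd 36 36 36 ∥ 5c f5 3f 44.
Inner hash: sum = 241+253+54+54+54+92+245+63+68 = 1124; mod 256 = 100 → 64.
Outer input = (K'⊕opad) ∥ inner = 9b 97 5c 5c 5c ∥ 64.
Outer hash (tag): sum = 155+151+92+92+92+100 = 682; mod 256 = 170 → aa.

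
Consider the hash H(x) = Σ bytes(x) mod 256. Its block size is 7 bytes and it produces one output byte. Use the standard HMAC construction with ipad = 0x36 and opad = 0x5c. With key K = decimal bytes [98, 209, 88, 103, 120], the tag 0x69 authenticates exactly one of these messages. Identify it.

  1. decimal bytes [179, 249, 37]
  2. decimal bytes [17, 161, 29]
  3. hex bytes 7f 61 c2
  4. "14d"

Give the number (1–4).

Key decimal bytes [98, 209, 88, 103, 120] = 62 d1 58 67 78 is 5 bytes ≤ B = 7; zero-pad to 7 bytes: K' = 62 d1 58 67 78 00 00.
K' ⊕ ipad = 54 e7 6e 51 4e 36 36; K' ⊕ opad = 3e 8d 04 3b 24 5c 5c.
m1: inner = H(54 e7 6e 51 4e 36 36 b3 f9 25) = 85; tag = H(3e 8d 04 3b 24 5c 5c 85) = 6b
m2: inner = H(54 e7 6e 51 4e 36 36 11 a1 1d) = 83; tag = H(3e 8d 04 3b 24 5c 5c 83) = 69 ← matches
m3: inner = H(54 e7 6e 51 4e 36 36 7f 61 c2) = 56; tag = H(3e 8d 04 3b 24 5c 5c 56) = 3c
m4: inner = H(54 e7 6e 51 4e 36 36 31 34 64) = 7d; tag = H(3e 8d 04 3b 24 5c 5c 7d) = 63

2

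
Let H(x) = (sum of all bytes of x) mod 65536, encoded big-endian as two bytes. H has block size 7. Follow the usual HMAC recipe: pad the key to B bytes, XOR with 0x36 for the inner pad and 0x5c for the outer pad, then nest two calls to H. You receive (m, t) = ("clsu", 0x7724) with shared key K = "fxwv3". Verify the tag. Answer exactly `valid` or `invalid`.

invalid

Key "fxwv3" = 66 78 77 76 33 is 5 bytes ≤ B = 7; zero-pad to 7 bytes: K' = 66 78 77 76 33 00 00.
K' ⊕ ipad = 50 4e 41 40 05 36 36; K' ⊕ opad = 3a 24 2b 2a 6f 5c 5c.
Inner hash: sum = 80+78+65+64+5+54+54+99+108+115+117 = 839 → 03 47.
Outer hash (recomputed tag): sum = 58+36+43+42+111+92+92+3+71 = 548 → 02 24.
Recomputed tag = 0224; claimed = 7724 → mismatch.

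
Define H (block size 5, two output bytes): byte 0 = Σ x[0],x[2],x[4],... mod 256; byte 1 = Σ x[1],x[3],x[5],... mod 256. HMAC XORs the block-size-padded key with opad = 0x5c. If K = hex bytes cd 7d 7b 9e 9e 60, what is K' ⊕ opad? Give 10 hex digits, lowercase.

Key hex bytes cd 7d 7b 9e 9e 60 is 6 bytes > B = 5, so hash it first: H(key) = e6 7b, then zero-pad to 5 bytes: K' = e6 7b 00 00 00.
XOR each byte with 0x5c: e6⊕5c=ba, 7b⊕5c=27, 00⊕5c=5c, 00⊕5c=5c, 00⊕5c=5c.

ba275c5c5c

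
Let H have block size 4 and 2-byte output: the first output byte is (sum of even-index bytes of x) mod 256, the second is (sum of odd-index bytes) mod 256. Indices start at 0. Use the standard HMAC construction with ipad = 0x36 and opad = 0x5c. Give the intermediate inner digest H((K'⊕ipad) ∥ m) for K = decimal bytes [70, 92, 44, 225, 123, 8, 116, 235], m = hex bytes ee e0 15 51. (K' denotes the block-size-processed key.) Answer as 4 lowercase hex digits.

906d

Key decimal bytes [70, 92, 44, 225, 123, 8, 116, 235] = 46 5c 2c e1 7b 08 74 eb is 8 bytes > B = 4, so hash it first: H(key) = 61 30, then zero-pad to 4 bytes: K' = 61 30 00 00.
K' ⊕ ipad = 57 06 36 36.
Inner input = 57 06 36 36 ∥ ee e0 15 51.
Inner hash: even-index sum = 400 mod 256 = 144; odd-index sum = 365 mod 256 = 109 → 90 6d.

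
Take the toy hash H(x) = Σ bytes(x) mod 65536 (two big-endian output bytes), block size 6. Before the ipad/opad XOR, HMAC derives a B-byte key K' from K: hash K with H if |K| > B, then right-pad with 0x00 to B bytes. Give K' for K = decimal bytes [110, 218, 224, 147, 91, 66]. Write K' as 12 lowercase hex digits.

Key decimal bytes [110, 218, 224, 147, 91, 66] = 6e da e0 93 5b 42 is exactly B = 6 bytes: K' = 6e da e0 93 5b 42.

6edae0935b42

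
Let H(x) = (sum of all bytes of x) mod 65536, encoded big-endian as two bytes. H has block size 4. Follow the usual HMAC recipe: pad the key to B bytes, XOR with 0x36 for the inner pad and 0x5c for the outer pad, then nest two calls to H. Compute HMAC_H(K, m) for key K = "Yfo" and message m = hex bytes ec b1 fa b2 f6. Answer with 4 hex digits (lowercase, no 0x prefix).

Key "Yfo" = 59 66 6f is 3 bytes ≤ B = 4; zero-pad to 4 bytes: K' = 59 66 6f 00.
K' ⊕ ipad = 6f 50 59 36.  K' ⊕ opad = 05 3a 33 5c.
Inner input = (K'⊕ipad) ∥ m = 6f 50 59 36 ∥ ec b1 fa b2 f6.
Inner hash: sum = 111+80+89+54+236+177+250+178+246 = 1421 → 05 8d.
Outer input = (K'⊕opad) ∥ inner = 05 3a 33 5c ∥ 05 8d.
Outer hash (tag): sum = 5+58+51+92+5+141 = 352 → 01 60.

0160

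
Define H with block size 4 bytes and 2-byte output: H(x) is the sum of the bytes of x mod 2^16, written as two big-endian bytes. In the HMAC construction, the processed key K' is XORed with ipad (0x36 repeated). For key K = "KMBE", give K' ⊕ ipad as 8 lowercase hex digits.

Key "KMBE" = 4b 4d 42 45 is exactly B = 4 bytes: K' = 4b 4d 42 45.
XOR each byte with 0x36: 4b⊕36=7d, 4d⊕36=7b, 42⊕36=74, 45⊕36=73.

7d7b7473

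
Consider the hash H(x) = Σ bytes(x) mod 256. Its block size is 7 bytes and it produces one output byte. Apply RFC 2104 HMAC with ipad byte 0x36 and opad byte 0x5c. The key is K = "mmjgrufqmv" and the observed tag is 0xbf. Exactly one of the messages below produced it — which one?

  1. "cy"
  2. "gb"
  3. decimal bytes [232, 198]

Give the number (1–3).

Key "mmjgrufqmv" = 6d 6d 6a 67 72 75 66 71 6d 76 is 10 bytes > B = 7, so hash it first: H(key) = 4c, then zero-pad to 7 bytes: K' = 4c 00 00 00 00 00 00.
K' ⊕ ipad = 7a 36 36 36 36 36 36; K' ⊕ opad = 10 5c 5c 5c 5c 5c 5c.
m1: inner = H(7a 36 36 36 36 36 36 63 79) = 9a; tag = H(10 5c 5c 5c 5c 5c 5c 9a) = d2
m2: inner = H(7a 36 36 36 36 36 36 67 62) = 87; tag = H(10 5c 5c 5c 5c 5c 5c 87) = bf ← matches
m3: inner = H(7a 36 36 36 36 36 36 e8 c6) = 6c; tag = H(10 5c 5c 5c 5c 5c 5c 6c) = a4

2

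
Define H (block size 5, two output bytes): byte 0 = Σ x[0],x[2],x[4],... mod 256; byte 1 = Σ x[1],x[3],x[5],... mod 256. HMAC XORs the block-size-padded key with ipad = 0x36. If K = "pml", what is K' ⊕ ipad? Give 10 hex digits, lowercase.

Key "pml" = 70 6d 6c is 3 bytes ≤ B = 5; zero-pad to 5 bytes: K' = 70 6d 6c 00 00.
XOR each byte with 0x36: 70⊕36=46, 6d⊕36=5b, 6c⊕36=5a, 00⊕36=36, 00⊕36=36.

465b5a3636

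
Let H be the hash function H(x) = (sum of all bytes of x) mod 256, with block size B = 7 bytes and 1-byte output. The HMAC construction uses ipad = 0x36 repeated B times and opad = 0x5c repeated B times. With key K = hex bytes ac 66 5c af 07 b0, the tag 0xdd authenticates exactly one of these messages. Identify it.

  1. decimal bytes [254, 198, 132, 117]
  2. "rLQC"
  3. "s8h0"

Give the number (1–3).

Key hex bytes ac 66 5c af 07 b0 is 6 bytes ≤ B = 7; zero-pad to 7 bytes: K' = ac 66 5c af 07 b0 00.
K' ⊕ ipad = 9a 50 6a 99 31 86 36; K' ⊕ opad = f0 3a 00 f3 5b ec 5c.
m1: inner = H(9a 50 6a 99 31 86 36 fe c6 84 75) = 97; tag = H(f0 3a 00 f3 5b ec 5c 97) = 57
m2: inner = H(9a 50 6a 99 31 86 36 72 4c 51 43) = 2c; tag = H(f0 3a 00 f3 5b ec 5c 2c) = ec
m3: inner = H(9a 50 6a 99 31 86 36 73 38 68 30) = 1d; tag = H(f0 3a 00 f3 5b ec 5c 1d) = dd ← matches

3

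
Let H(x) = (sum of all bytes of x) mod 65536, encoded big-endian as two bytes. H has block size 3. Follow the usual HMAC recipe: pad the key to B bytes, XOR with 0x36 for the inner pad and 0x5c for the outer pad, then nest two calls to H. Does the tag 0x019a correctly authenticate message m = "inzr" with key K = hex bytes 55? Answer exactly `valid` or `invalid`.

Key hex bytes 55 is 1 byte ≤ B = 3; zero-pad to 3 bytes: K' = 55 00 00.
K' ⊕ ipad = 63 36 36; K' ⊕ opad = 09 5c 5c.
Inner hash: sum = 99+54+54+105+110+122+114 = 658 → 02 92.
Outer hash (recomputed tag): sum = 9+92+92+2+146 = 341 → 01 55.
Recomputed tag = 0155; claimed = 019a → mismatch.

invalid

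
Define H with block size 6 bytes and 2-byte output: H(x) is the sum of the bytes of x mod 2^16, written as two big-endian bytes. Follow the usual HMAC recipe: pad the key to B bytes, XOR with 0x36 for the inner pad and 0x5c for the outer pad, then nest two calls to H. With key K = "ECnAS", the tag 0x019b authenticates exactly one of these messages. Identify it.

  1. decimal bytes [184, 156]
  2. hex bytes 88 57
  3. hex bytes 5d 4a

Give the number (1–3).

Key "ECnAS" = 45 43 6e 41 53 is 5 bytes ≤ B = 6; zero-pad to 6 bytes: K' = 45 43 6e 41 53 00.
K' ⊕ ipad = 73 75 58 77 65 36; K' ⊕ opad = 19 1f 32 1d 0f 5c.
m1: inner = H(73 75 58 77 65 36 b8 9c) = 03 a6; tag = H(19 1f 32 1d 0f 5c 03 a6) = 019b ← matches
m2: inner = H(73 75 58 77 65 36 88 57) = 03 31; tag = H(19 1f 32 1d 0f 5c 03 31) = 0126
m3: inner = H(73 75 58 77 65 36 5d 4a) = 02 f9; tag = H(19 1f 32 1d 0f 5c 02 f9) = 01ed

1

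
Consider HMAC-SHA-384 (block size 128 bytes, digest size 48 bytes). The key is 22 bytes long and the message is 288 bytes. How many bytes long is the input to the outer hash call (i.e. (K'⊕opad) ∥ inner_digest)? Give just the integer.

Key is 22 ≤ 128 bytes, zero-padded: |K'| = 128.
Outer input = (K'⊕opad) ∥ H(inner) → 128 + 48 = 176 bytes.

176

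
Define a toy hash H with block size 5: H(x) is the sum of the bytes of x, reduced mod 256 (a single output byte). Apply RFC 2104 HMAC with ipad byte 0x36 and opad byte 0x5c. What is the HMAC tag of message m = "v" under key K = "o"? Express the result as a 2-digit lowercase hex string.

4a

Key "o" = 6f is 1 byte ≤ B = 5; zero-pad to 5 bytes: K' = 6f 00 00 00 00.
K' ⊕ ipad = 59 36 36 36 36.  K' ⊕ opad = 33 5c 5c 5c 5c.
Inner input = (K'⊕ipad) ∥ m = 59 36 36 36 36 ∥ 76.
Inner hash: sum = 89+54+54+54+54+118 = 423; mod 256 = 167 → a7.
Outer input = (K'⊕opad) ∥ inner = 33 5c 5c 5c 5c ∥ a7.
Outer hash (tag): sum = 51+92+92+92+92+167 = 586; mod 256 = 74 → 4a.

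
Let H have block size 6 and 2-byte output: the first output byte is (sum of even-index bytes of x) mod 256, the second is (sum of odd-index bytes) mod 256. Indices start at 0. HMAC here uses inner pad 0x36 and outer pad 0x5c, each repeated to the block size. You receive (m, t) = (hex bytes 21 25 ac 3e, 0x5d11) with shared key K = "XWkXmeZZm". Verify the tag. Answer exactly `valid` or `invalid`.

valid

Key "XWkXmeZZm" = 58 57 6b 58 6d 65 5a 5a 6d is 9 bytes > B = 6, so hash it first: H(key) = f7 6e, then zero-pad to 6 bytes: K' = f7 6e 00 00 00 00.
K' ⊕ ipad = c1 58 36 36 36 36; K' ⊕ opad = ab 32 5c 5c 5c 5c.
Inner hash: even-index sum = 506 mod 256 = 250; odd-index sum = 295 mod 256 = 39 → fa 27.
Outer hash (recomputed tag): even-index sum = 605 mod 256 = 93; odd-index sum = 273 mod 256 = 17 → 5d 11.
Recomputed tag = 5d11; claimed = 5d11 → match.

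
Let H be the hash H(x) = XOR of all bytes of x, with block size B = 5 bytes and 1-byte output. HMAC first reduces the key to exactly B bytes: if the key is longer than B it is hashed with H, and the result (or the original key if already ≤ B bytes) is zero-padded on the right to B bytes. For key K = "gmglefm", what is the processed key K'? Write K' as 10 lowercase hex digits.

6f00000000

|K| = 7 > B = 5, so first hash the key.
H(K): XOR 67⊕6d⊕67⊕6c⊕65⊕66⊕6d = 6f.
Zero-pad H(K) = 6f to 5 bytes: K' = 6f 00 00 00 00.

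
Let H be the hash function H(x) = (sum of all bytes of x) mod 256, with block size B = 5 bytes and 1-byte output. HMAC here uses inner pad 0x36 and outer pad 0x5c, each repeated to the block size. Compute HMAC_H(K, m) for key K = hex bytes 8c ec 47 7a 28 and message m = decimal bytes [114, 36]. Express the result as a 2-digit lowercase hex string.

Key hex bytes 8c ec 47 7a 28 is exactly B = 5 bytes: K' = 8c ec 47 7a 28.
K' ⊕ ipad = ba da 71 4c 1e.  K' ⊕ opad = d0 b0 1b 26 74.
Inner input = (K'⊕ipad) ∥ m = ba da 71 4c 1e ∥ 72 24.
Inner hash: sum = 186+218+113+76+30+114+36 = 773; mod 256 = 5 → 05.
Outer input = (K'⊕opad) ∥ inner = d0 b0 1b 26 74 ∥ 05.
Outer hash (tag): sum = 208+176+27+38+116+5 = 570; mod 256 = 58 → 3a.

3a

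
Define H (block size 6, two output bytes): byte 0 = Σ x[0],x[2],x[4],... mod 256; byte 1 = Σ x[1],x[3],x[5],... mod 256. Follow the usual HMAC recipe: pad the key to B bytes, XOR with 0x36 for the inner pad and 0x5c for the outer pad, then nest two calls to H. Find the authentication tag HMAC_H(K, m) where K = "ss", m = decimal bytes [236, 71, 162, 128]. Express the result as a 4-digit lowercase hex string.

265f

Key "ss" = 73 73 is 2 bytes ≤ B = 6; zero-pad to 6 bytes: K' = 73 73 00 00 00 00.
K' ⊕ ipad = 45 45 36 36 36 36.  K' ⊕ opad = 2f 2f 5c 5c 5c 5c.
Inner input = (K'⊕ipad) ∥ m = 45 45 36 36 36 36 ∥ ec 47 a2 80.
Inner hash: even-index sum = 575 mod 256 = 63; odd-index sum = 376 mod 256 = 120 → 3f 78.
Outer input = (K'⊕opad) ∥ inner = 2f 2f 5c 5c 5c 5c ∥ 3f 78.
Outer hash (tag): even-index sum = 294 mod 256 = 38; odd-index sum = 351 mod 256 = 95 → 26 5f.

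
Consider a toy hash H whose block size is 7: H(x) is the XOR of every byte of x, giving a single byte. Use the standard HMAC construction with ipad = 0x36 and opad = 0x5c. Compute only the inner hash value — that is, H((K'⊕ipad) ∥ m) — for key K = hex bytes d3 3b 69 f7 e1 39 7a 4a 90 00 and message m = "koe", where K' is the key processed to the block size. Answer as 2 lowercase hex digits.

Key hex bytes d3 3b 69 f7 e1 39 7a 4a 90 00 is 10 bytes > B = 7, so hash it first: H(key) = 0e, then zero-pad to 7 bytes: K' = 0e 00 00 00 00 00 00.
K' ⊕ ipad = 38 36 36 36 36 36 36.
Inner input = 38 36 36 36 36 36 36 ∥ 6b 6f 65.
Inner hash: XOR 38⊕36⊕36⊕36⊕36⊕36⊕36⊕6b⊕6f⊕65 = 59.

59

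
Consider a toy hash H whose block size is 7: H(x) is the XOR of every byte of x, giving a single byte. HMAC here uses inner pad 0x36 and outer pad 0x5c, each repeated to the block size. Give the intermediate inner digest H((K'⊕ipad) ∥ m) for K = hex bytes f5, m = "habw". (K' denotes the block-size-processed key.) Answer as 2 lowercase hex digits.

df

Key hex bytes f5 is 1 byte ≤ B = 7; zero-pad to 7 bytes: K' = f5 00 00 00 00 00 00.
K' ⊕ ipad = c3 36 36 36 36 36 36.
Inner input = c3 36 36 36 36 36 36 ∥ 68 61 62 77.
Inner hash: XOR c3⊕36⊕36⊕36⊕36⊕36⊕36⊕68⊕61⊕62⊕77 = df.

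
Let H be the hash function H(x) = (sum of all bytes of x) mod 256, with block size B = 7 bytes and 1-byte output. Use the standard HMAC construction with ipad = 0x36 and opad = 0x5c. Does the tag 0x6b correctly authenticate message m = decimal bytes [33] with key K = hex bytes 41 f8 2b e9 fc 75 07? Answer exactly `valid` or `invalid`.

invalid

Key hex bytes 41 f8 2b e9 fc 75 07 is exactly B = 7 bytes: K' = 41 f8 2b e9 fc 75 07.
K' ⊕ ipad = 77 ce 1d df ca 43 31; K' ⊕ opad = 1d a4 77 b5 a0 29 5b.
Inner hash: sum = 119+206+29+223+202+67+49+33 = 928; mod 256 = 160 → a0.
Outer hash (recomputed tag): sum = 29+164+119+181+160+41+91+160 = 945; mod 256 = 177 → b1.
Recomputed tag = b1; claimed = 6b → mismatch.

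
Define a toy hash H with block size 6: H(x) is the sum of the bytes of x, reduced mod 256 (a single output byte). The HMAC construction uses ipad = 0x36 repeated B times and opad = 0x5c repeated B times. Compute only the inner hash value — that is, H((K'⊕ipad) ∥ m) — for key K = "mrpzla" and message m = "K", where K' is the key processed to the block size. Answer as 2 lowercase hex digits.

2d

Key "mrpzla" = 6d 72 70 7a 6c 61 is exactly B = 6 bytes: K' = 6d 72 70 7a 6c 61.
K' ⊕ ipad = 5b 44 46 4c 5a 57.
Inner input = 5b 44 46 4c 5a 57 ∥ 4b.
Inner hash: sum = 91+68+70+76+90+87+75 = 557; mod 256 = 45 → 2d.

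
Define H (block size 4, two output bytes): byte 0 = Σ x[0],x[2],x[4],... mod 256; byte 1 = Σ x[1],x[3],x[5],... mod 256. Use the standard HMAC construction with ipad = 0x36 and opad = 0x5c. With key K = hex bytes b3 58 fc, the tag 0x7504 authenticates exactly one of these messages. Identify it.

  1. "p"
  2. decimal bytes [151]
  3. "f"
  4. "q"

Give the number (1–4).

2

Key hex bytes b3 58 fc is 3 bytes ≤ B = 4; zero-pad to 4 bytes: K' = b3 58 fc 00.
K' ⊕ ipad = 85 6e ca 36; K' ⊕ opad = ef 04 a0 5c.
m1: inner = H(85 6e ca 36 70) = bf a4; tag = H(ef 04 a0 5c bf a4) = 4e04
m2: inner = H(85 6e ca 36 97) = e6 a4; tag = H(ef 04 a0 5c e6 a4) = 7504 ← matches
m3: inner = H(85 6e ca 36 66) = b5 a4; tag = H(ef 04 a0 5c b5 a4) = 4404
m4: inner = H(85 6e ca 36 71) = c0 a4; tag = H(ef 04 a0 5c c0 a4) = 4f04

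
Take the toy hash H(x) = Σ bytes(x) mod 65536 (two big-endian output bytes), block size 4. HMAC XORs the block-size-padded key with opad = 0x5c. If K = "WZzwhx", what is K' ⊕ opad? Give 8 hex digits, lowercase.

5ede5c5c

Key "WZzwhx" = 57 5a 7a 77 68 78 is 6 bytes > B = 4, so hash it first: H(key) = 02 82, then zero-pad to 4 bytes: K' = 02 82 00 00.
XOR each byte with 0x5c: 02⊕5c=5e, 82⊕5c=de, 00⊕5c=5c, 00⊕5c=5c.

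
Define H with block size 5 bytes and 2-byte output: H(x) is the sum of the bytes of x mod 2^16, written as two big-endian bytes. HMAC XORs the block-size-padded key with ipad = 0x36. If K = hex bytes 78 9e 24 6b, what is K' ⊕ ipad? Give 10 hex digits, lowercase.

4ea8125d36

Key hex bytes 78 9e 24 6b is 4 bytes ≤ B = 5; zero-pad to 5 bytes: K' = 78 9e 24 6b 00.
XOR each byte with 0x36: 78⊕36=4e, 9e⊕36=a8, 24⊕36=12, 6b⊕36=5d, 00⊕36=36.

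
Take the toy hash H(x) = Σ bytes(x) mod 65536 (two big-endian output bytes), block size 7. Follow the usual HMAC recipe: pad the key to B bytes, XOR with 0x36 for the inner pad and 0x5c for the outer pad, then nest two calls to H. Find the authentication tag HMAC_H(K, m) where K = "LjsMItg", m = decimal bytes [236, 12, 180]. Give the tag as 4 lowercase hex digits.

0156

Key "LjsMItg" = 4c 6a 73 4d 49 74 67 is exactly B = 7 bytes: K' = 4c 6a 73 4d 49 74 67.
K' ⊕ ipad = 7a 5c 45 7b 7f 42 51.  K' ⊕ opad = 10 36 2f 11 15 28 3b.
Inner input = (K'⊕ipad) ∥ m = 7a 5c 45 7b 7f 42 51 ∥ ec 0c b4.
Inner hash: sum = 122+92+69+123+127+66+81+236+12+180 = 1108 → 04 54.
Outer input = (K'⊕opad) ∥ inner = 10 36 2f 11 15 28 3b ∥ 04 54.
Outer hash (tag): sum = 16+54+47+17+21+40+59+4+84 = 342 → 01 56.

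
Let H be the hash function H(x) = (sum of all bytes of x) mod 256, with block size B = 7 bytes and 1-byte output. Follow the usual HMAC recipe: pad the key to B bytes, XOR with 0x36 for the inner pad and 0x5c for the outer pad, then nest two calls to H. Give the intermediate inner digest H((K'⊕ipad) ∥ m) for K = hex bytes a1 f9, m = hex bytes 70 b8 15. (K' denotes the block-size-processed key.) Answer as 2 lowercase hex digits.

b1

Key hex bytes a1 f9 is 2 bytes ≤ B = 7; zero-pad to 7 bytes: K' = a1 f9 00 00 00 00 00.
K' ⊕ ipad = 97 cf 36 36 36 36 36.
Inner input = 97 cf 36 36 36 36 36 ∥ 70 b8 15.
Inner hash: sum = 151+207+54+54+54+54+54+112+184+21 = 945; mod 256 = 177 → b1.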